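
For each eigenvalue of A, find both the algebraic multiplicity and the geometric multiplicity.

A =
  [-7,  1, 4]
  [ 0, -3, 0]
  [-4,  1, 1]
λ = -3: alg = 3, geom = 2

Step 1 — factor the characteristic polynomial to read off the algebraic multiplicities:
  χ_A(x) = (x + 3)^3

Step 2 — compute geometric multiplicities via the rank-nullity identity g(λ) = n − rank(A − λI):
  rank(A − (-3)·I) = 1, so dim ker(A − (-3)·I) = n − 1 = 2

Summary:
  λ = -3: algebraic multiplicity = 3, geometric multiplicity = 2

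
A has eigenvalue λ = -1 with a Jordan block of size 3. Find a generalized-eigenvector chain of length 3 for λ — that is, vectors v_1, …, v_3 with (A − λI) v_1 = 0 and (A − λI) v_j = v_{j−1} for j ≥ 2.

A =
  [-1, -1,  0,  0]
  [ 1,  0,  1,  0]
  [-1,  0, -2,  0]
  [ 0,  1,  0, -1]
A Jordan chain for λ = -1 of length 3:
v_1 = (-1, 0, 1, 1)ᵀ
v_2 = (0, 1, -1, 0)ᵀ
v_3 = (1, 0, 0, 0)ᵀ

Let N = A − (-1)·I. We want v_3 with N^3 v_3 = 0 but N^2 v_3 ≠ 0; then v_{j-1} := N · v_j for j = 3, …, 2.

Pick v_3 = (1, 0, 0, 0)ᵀ.
Then v_2 = N · v_3 = (0, 1, -1, 0)ᵀ.
Then v_1 = N · v_2 = (-1, 0, 1, 1)ᵀ.

Sanity check: (A − (-1)·I) v_1 = (0, 0, 0, 0)ᵀ = 0. ✓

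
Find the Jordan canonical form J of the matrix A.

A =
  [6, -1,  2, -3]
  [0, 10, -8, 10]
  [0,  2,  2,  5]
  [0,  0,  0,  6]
J_2(6) ⊕ J_2(6)

The characteristic polynomial is
  det(x·I − A) = x^4 - 24*x^3 + 216*x^2 - 864*x + 1296 = (x - 6)^4

Eigenvalues and multiplicities (the geometric multiplicity of λ is n − rank(A − λI), which equals the number of Jordan blocks for λ):
  λ = 6: algebraic multiplicity = 4, geometric multiplicity = 2

Determining the block sizes for each eigenvalue:
  λ = 6: with am = 4 and gm = 2, the partition is not yet determined (e.g. several partitions of 4 into 2 parts exist). Let N = A − (6)·I. Computing rank(N^1) = 2, rank(N^2) = 0; the number of blocks of size ≥ j is rank(N^{j−1}) − rank(N^j), giving [2, 2]. So we have 2 block(s) of size 2 → block sizes [2, 2]

Assembling the blocks gives a Jordan form
J =
  [6, 1, 0, 0]
  [0, 6, 0, 0]
  [0, 0, 6, 1]
  [0, 0, 0, 6]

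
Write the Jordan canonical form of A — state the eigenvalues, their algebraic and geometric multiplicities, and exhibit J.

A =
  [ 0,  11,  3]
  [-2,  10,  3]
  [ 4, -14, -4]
J_3(2)

The characteristic polynomial is
  det(x·I − A) = x^3 - 6*x^2 + 12*x - 8 = (x - 2)^3

Eigenvalues and multiplicities (the geometric multiplicity of λ is n − rank(A − λI), which equals the number of Jordan blocks for λ):
  λ = 2: algebraic multiplicity = 3, geometric multiplicity = 1

Determining the block sizes for each eigenvalue:
  λ = 2: one block (gm = 1), so the single block has size am = 3 → block sizes [3]

Assembling the blocks gives a Jordan form
J =
  [2, 1, 0]
  [0, 2, 1]
  [0, 0, 2]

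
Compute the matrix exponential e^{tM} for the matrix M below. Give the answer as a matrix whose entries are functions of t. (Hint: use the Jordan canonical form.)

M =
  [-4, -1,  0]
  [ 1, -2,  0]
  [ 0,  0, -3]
e^{tM} =
  [-t*exp(-3*t) + exp(-3*t), -t*exp(-3*t), 0]
  [t*exp(-3*t), t*exp(-3*t) + exp(-3*t), 0]
  [0, 0, exp(-3*t)]

Strategy: write M = P · J · P⁻¹ where J is a Jordan canonical form, so e^{tM} = P · e^{tJ} · P⁻¹, and e^{tJ} can be computed block-by-block.

M has Jordan form
J =
  [-3,  1,  0]
  [ 0, -3,  0]
  [ 0,  0, -3]
(up to reordering of blocks).

Per-block formulas:
  For a 1×1 block at λ = -3: exp(t · [-3]) = [e^(-3t)].
  For a 2×2 Jordan block J_2(-3): exp(t · J_2(-3)) = e^(-3t)·(I + t·N), where N is the 2×2 nilpotent shift.

After assembling e^{tJ} and conjugating by P, we get:

e^{tM} =
  [-t*exp(-3*t) + exp(-3*t), -t*exp(-3*t), 0]
  [t*exp(-3*t), t*exp(-3*t) + exp(-3*t), 0]
  [0, 0, exp(-3*t)]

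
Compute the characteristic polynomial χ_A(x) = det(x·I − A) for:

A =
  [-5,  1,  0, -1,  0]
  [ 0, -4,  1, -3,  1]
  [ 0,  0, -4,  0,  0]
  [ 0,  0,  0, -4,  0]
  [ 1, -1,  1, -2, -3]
x^5 + 20*x^4 + 160*x^3 + 640*x^2 + 1280*x + 1024

Expanding det(x·I − A) (e.g. by cofactor expansion or by noting that A is similar to its Jordan form J, which has the same characteristic polynomial as A) gives
  χ_A(x) = x^5 + 20*x^4 + 160*x^3 + 640*x^2 + 1280*x + 1024
which factors as (x + 4)^5. The eigenvalues (with algebraic multiplicities) are λ = -4 with multiplicity 5.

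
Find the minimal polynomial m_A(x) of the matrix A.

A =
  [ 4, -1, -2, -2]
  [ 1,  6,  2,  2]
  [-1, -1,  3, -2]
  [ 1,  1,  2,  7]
x^2 - 10*x + 25

The characteristic polynomial is χ_A(x) = (x - 5)^4, so the eigenvalues are known. The minimal polynomial is
  m_A(x) = Π_λ (x − λ)^{k_λ}
where k_λ is the size of the *largest* Jordan block for λ (equivalently, the smallest k with (A − λI)^k v = 0 for every generalised eigenvector v of λ).

  λ = 5: largest Jordan block has size 2, contributing (x − 5)^2

So m_A(x) = (x - 5)^2 = x^2 - 10*x + 25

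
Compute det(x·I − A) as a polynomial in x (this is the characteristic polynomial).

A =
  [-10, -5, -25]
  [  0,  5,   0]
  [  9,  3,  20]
x^3 - 15*x^2 + 75*x - 125

Expanding det(x·I − A) (e.g. by cofactor expansion or by noting that A is similar to its Jordan form J, which has the same characteristic polynomial as A) gives
  χ_A(x) = x^3 - 15*x^2 + 75*x - 125
which factors as (x - 5)^3. The eigenvalues (with algebraic multiplicities) are λ = 5 with multiplicity 3.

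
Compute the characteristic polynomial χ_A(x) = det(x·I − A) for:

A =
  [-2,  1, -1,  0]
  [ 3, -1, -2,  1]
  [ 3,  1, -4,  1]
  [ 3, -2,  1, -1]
x^4 + 8*x^3 + 24*x^2 + 32*x + 16

Expanding det(x·I − A) (e.g. by cofactor expansion or by noting that A is similar to its Jordan form J, which has the same characteristic polynomial as A) gives
  χ_A(x) = x^4 + 8*x^3 + 24*x^2 + 32*x + 16
which factors as (x + 2)^4. The eigenvalues (with algebraic multiplicities) are λ = -2 with multiplicity 4.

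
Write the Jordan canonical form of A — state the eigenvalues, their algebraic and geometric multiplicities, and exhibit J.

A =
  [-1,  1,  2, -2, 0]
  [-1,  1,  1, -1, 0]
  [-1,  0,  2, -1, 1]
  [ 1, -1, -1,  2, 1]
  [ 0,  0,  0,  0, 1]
J_3(1) ⊕ J_2(1)

The characteristic polynomial is
  det(x·I − A) = x^5 - 5*x^4 + 10*x^3 - 10*x^2 + 5*x - 1 = (x - 1)^5

Eigenvalues and multiplicities (the geometric multiplicity of λ is n − rank(A − λI), which equals the number of Jordan blocks for λ):
  λ = 1: algebraic multiplicity = 5, geometric multiplicity = 2

Determining the block sizes for each eigenvalue:
  λ = 1: with am = 5 and gm = 2, the partition is not yet determined (e.g. several partitions of 5 into 2 parts exist). Let N = A − (1)·I. Computing rank(N^1) = 3, rank(N^2) = 1, rank(N^3) = 0; the number of blocks of size ≥ j is rank(N^{j−1}) − rank(N^j), giving [2, 2, 1]. So we have 1 block(s) of size 3, 1 block(s) of size 2 → block sizes [3, 2]

Assembling the blocks gives a Jordan form
J =
  [1, 1, 0, 0, 0]
  [0, 1, 1, 0, 0]
  [0, 0, 1, 0, 0]
  [0, 0, 0, 1, 1]
  [0, 0, 0, 0, 1]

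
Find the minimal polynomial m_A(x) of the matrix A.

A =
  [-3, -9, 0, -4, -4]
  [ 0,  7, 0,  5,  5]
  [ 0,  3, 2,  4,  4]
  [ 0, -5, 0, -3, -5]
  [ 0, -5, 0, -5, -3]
x^4 + 2*x^3 - 11*x^2 - 12*x + 36

The characteristic polynomial is χ_A(x) = (x - 2)^3*(x + 3)^2, so the eigenvalues are known. The minimal polynomial is
  m_A(x) = Π_λ (x − λ)^{k_λ}
where k_λ is the size of the *largest* Jordan block for λ (equivalently, the smallest k with (A − λI)^k v = 0 for every generalised eigenvector v of λ).

  λ = -3: largest Jordan block has size 2, contributing (x + 3)^2
  λ = 2: largest Jordan block has size 2, contributing (x − 2)^2

So m_A(x) = (x - 2)^2*(x + 3)^2 = x^4 + 2*x^3 - 11*x^2 - 12*x + 36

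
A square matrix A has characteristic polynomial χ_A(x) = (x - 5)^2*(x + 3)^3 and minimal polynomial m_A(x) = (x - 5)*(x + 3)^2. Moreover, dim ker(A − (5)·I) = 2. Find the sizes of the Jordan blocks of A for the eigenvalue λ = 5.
Block sizes for λ = 5: [1, 1]

Step 1 — from the characteristic polynomial, algebraic multiplicity of λ = 5 is 2. From dim ker(A − (5)·I) = 2, there are exactly 2 Jordan blocks for λ = 5.
Step 2 — from the minimal polynomial, the factor (x − 5) tells us the largest block for λ = 5 has size 1.
Step 3 — with total size 2, 2 blocks, and largest block 1, the block sizes (in nonincreasing order) are [1, 1].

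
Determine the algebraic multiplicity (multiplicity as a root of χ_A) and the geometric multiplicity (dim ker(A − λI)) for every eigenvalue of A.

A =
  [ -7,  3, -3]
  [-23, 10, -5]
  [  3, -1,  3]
λ = 2: alg = 3, geom = 1

Step 1 — factor the characteristic polynomial to read off the algebraic multiplicities:
  χ_A(x) = (x - 2)^3

Step 2 — compute geometric multiplicities via the rank-nullity identity g(λ) = n − rank(A − λI):
  rank(A − (2)·I) = 2, so dim ker(A − (2)·I) = n − 2 = 1

Summary:
  λ = 2: algebraic multiplicity = 3, geometric multiplicity = 1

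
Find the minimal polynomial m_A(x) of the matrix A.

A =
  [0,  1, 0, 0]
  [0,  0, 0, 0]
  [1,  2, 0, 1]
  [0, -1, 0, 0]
x^2

The characteristic polynomial is χ_A(x) = x^4, so the eigenvalues are known. The minimal polynomial is
  m_A(x) = Π_λ (x − λ)^{k_λ}
where k_λ is the size of the *largest* Jordan block for λ (equivalently, the smallest k with (A − λI)^k v = 0 for every generalised eigenvector v of λ).

  λ = 0: largest Jordan block has size 2, contributing (x − 0)^2

So m_A(x) = x^2 = x^2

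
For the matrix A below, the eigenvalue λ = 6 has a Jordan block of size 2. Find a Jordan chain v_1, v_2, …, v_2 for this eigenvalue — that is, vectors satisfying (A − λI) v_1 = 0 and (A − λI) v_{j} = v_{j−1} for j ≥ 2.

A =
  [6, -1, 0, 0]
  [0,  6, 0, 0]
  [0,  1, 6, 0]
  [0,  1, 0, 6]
A Jordan chain for λ = 6 of length 2:
v_1 = (-1, 0, 1, 1)ᵀ
v_2 = (0, 1, 0, 0)ᵀ

Let N = A − (6)·I. We want v_2 with N^2 v_2 = 0 but N^1 v_2 ≠ 0; then v_{j-1} := N · v_j for j = 2, …, 2.

Pick v_2 = (0, 1, 0, 0)ᵀ.
Then v_1 = N · v_2 = (-1, 0, 1, 1)ᵀ.

Sanity check: (A − (6)·I) v_1 = (0, 0, 0, 0)ᵀ = 0. ✓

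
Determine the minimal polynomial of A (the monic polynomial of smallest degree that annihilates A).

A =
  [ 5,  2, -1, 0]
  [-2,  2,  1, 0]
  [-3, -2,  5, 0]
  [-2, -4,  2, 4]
x^3 - 12*x^2 + 48*x - 64

The characteristic polynomial is χ_A(x) = (x - 4)^4, so the eigenvalues are known. The minimal polynomial is
  m_A(x) = Π_λ (x − λ)^{k_λ}
where k_λ is the size of the *largest* Jordan block for λ (equivalently, the smallest k with (A − λI)^k v = 0 for every generalised eigenvector v of λ).

  λ = 4: largest Jordan block has size 3, contributing (x − 4)^3

So m_A(x) = (x - 4)^3 = x^3 - 12*x^2 + 48*x - 64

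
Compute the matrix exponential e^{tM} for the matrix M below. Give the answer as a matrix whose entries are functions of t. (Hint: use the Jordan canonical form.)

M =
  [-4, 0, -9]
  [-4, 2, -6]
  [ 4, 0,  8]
e^{tM} =
  [-6*t*exp(2*t) + exp(2*t), 0, -9*t*exp(2*t)]
  [-4*t*exp(2*t), exp(2*t), -6*t*exp(2*t)]
  [4*t*exp(2*t), 0, 6*t*exp(2*t) + exp(2*t)]

Strategy: write M = P · J · P⁻¹ where J is a Jordan canonical form, so e^{tM} = P · e^{tJ} · P⁻¹, and e^{tJ} can be computed block-by-block.

M has Jordan form
J =
  [2, 1, 0]
  [0, 2, 0]
  [0, 0, 2]
(up to reordering of blocks).

Per-block formulas:
  For a 2×2 Jordan block J_2(2): exp(t · J_2(2)) = e^(2t)·(I + t·N), where N is the 2×2 nilpotent shift.
  For a 1×1 block at λ = 2: exp(t · [2]) = [e^(2t)].

After assembling e^{tJ} and conjugating by P, we get:

e^{tM} =
  [-6*t*exp(2*t) + exp(2*t), 0, -9*t*exp(2*t)]
  [-4*t*exp(2*t), exp(2*t), -6*t*exp(2*t)]
  [4*t*exp(2*t), 0, 6*t*exp(2*t) + exp(2*t)]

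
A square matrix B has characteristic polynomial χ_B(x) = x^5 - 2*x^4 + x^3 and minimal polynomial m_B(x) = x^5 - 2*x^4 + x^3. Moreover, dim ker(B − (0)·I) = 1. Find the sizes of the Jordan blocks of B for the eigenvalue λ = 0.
Block sizes for λ = 0: [3]

Step 1 — from the characteristic polynomial, algebraic multiplicity of λ = 0 is 3. From dim ker(B − (0)·I) = 1, there are exactly 1 Jordan blocks for λ = 0.
Step 2 — from the minimal polynomial, the factor (x − 0)^3 tells us the largest block for λ = 0 has size 3.
Step 3 — with total size 3, 1 blocks, and largest block 3, the block sizes (in nonincreasing order) are [3].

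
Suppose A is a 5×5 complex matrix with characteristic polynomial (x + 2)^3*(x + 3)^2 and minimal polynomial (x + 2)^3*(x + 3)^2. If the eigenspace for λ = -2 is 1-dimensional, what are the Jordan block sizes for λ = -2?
Block sizes for λ = -2: [3]

Step 1 — from the characteristic polynomial, algebraic multiplicity of λ = -2 is 3. From dim ker(A − (-2)·I) = 1, there are exactly 1 Jordan blocks for λ = -2.
Step 2 — from the minimal polynomial, the factor (x + 2)^3 tells us the largest block for λ = -2 has size 3.
Step 3 — with total size 3, 1 blocks, and largest block 3, the block sizes (in nonincreasing order) are [3].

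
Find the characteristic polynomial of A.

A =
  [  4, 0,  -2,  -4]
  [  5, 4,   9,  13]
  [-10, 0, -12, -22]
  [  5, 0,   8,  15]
x^4 - 11*x^3 + 36*x^2 - 16*x - 64

Expanding det(x·I − A) (e.g. by cofactor expansion or by noting that A is similar to its Jordan form J, which has the same characteristic polynomial as A) gives
  χ_A(x) = x^4 - 11*x^3 + 36*x^2 - 16*x - 64
which factors as (x - 4)^3*(x + 1). The eigenvalues (with algebraic multiplicities) are λ = -1 with multiplicity 1, λ = 4 with multiplicity 3.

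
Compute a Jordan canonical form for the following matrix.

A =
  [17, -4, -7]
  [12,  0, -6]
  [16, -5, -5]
J_2(3) ⊕ J_1(6)

The characteristic polynomial is
  det(x·I − A) = x^3 - 12*x^2 + 45*x - 54 = (x - 6)*(x - 3)^2

Eigenvalues and multiplicities (the geometric multiplicity of λ is n − rank(A − λI), which equals the number of Jordan blocks for λ):
  λ = 3: algebraic multiplicity = 2, geometric multiplicity = 1
  λ = 6: algebraic multiplicity = 1, geometric multiplicity = 1

Determining the block sizes for each eigenvalue:
  λ = 3: one block (gm = 1), so the single block has size am = 2 → block sizes [2]
  λ = 6: one block (gm = 1), so the single block has size am = 1 → block sizes [1]

Assembling the blocks gives a Jordan form
J =
  [3, 1, 0]
  [0, 3, 0]
  [0, 0, 6]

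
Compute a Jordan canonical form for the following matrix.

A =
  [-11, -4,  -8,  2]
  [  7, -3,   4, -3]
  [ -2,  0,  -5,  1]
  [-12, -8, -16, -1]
J_2(-5) ⊕ J_2(-5)

The characteristic polynomial is
  det(x·I − A) = x^4 + 20*x^3 + 150*x^2 + 500*x + 625 = (x + 5)^4

Eigenvalues and multiplicities (the geometric multiplicity of λ is n − rank(A − λI), which equals the number of Jordan blocks for λ):
  λ = -5: algebraic multiplicity = 4, geometric multiplicity = 2

Determining the block sizes for each eigenvalue:
  λ = -5: with am = 4 and gm = 2, the partition is not yet determined (e.g. several partitions of 4 into 2 parts exist). Let N = A − (-5)·I. Computing rank(N^1) = 2, rank(N^2) = 0; the number of blocks of size ≥ j is rank(N^{j−1}) − rank(N^j), giving [2, 2]. So we have 2 block(s) of size 2 → block sizes [2, 2]

Assembling the blocks gives a Jordan form
J =
  [-5,  1,  0,  0]
  [ 0, -5,  0,  0]
  [ 0,  0, -5,  1]
  [ 0,  0,  0, -5]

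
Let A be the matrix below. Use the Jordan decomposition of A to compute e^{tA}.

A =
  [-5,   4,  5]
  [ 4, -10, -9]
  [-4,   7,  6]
e^{tA} =
  [-2*t*exp(-3*t) + exp(-3*t), -t^2*exp(-3*t)/2 + 4*t*exp(-3*t), -t^2*exp(-3*t)/2 + 5*t*exp(-3*t)]
  [4*t*exp(-3*t), t^2*exp(-3*t) - 7*t*exp(-3*t) + exp(-3*t), t^2*exp(-3*t) - 9*t*exp(-3*t)]
  [-4*t*exp(-3*t), -t^2*exp(-3*t) + 7*t*exp(-3*t), -t^2*exp(-3*t) + 9*t*exp(-3*t) + exp(-3*t)]

Strategy: write A = P · J · P⁻¹ where J is a Jordan canonical form, so e^{tA} = P · e^{tJ} · P⁻¹, and e^{tJ} can be computed block-by-block.

A has Jordan form
J =
  [-3,  1,  0]
  [ 0, -3,  1]
  [ 0,  0, -3]
(up to reordering of blocks).

Per-block formulas:
  For a 3×3 Jordan block J_3(-3): exp(t · J_3(-3)) = e^(-3t)·(I + t·N + (t^2/2)·N^2), where N is the 3×3 nilpotent shift.

After assembling e^{tJ} and conjugating by P, we get:

e^{tA} =
  [-2*t*exp(-3*t) + exp(-3*t), -t^2*exp(-3*t)/2 + 4*t*exp(-3*t), -t^2*exp(-3*t)/2 + 5*t*exp(-3*t)]
  [4*t*exp(-3*t), t^2*exp(-3*t) - 7*t*exp(-3*t) + exp(-3*t), t^2*exp(-3*t) - 9*t*exp(-3*t)]
  [-4*t*exp(-3*t), -t^2*exp(-3*t) + 7*t*exp(-3*t), -t^2*exp(-3*t) + 9*t*exp(-3*t) + exp(-3*t)]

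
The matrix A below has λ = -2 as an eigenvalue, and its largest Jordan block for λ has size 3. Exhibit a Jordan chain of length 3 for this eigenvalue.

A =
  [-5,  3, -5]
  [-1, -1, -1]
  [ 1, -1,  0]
A Jordan chain for λ = -2 of length 3:
v_1 = (1, 1, 0)ᵀ
v_2 = (-3, -1, 1)ᵀ
v_3 = (1, 0, 0)ᵀ

Let N = A − (-2)·I. We want v_3 with N^3 v_3 = 0 but N^2 v_3 ≠ 0; then v_{j-1} := N · v_j for j = 3, …, 2.

Pick v_3 = (1, 0, 0)ᵀ.
Then v_2 = N · v_3 = (-3, -1, 1)ᵀ.
Then v_1 = N · v_2 = (1, 1, 0)ᵀ.

Sanity check: (A − (-2)·I) v_1 = (0, 0, 0)ᵀ = 0. ✓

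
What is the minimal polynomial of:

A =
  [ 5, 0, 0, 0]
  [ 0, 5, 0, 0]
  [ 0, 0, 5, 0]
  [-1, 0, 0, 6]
x^2 - 11*x + 30

The characteristic polynomial is χ_A(x) = (x - 6)*(x - 5)^3, so the eigenvalues are known. The minimal polynomial is
  m_A(x) = Π_λ (x − λ)^{k_λ}
where k_λ is the size of the *largest* Jordan block for λ (equivalently, the smallest k with (A − λI)^k v = 0 for every generalised eigenvector v of λ).

  λ = 5: largest Jordan block has size 1, contributing (x − 5)
  λ = 6: largest Jordan block has size 1, contributing (x − 6)

So m_A(x) = (x - 6)*(x - 5) = x^2 - 11*x + 30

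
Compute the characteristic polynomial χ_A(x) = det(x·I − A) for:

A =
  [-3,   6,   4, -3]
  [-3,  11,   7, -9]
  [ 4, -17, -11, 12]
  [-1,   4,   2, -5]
x^4 + 8*x^3 + 24*x^2 + 32*x + 16

Expanding det(x·I − A) (e.g. by cofactor expansion or by noting that A is similar to its Jordan form J, which has the same characteristic polynomial as A) gives
  χ_A(x) = x^4 + 8*x^3 + 24*x^2 + 32*x + 16
which factors as (x + 2)^4. The eigenvalues (with algebraic multiplicities) are λ = -2 with multiplicity 4.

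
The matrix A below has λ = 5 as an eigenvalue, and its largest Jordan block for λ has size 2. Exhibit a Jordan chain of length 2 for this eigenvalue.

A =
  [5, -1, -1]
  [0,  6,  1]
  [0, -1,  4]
A Jordan chain for λ = 5 of length 2:
v_1 = (-1, 1, -1)ᵀ
v_2 = (0, 1, 0)ᵀ

Let N = A − (5)·I. We want v_2 with N^2 v_2 = 0 but N^1 v_2 ≠ 0; then v_{j-1} := N · v_j for j = 2, …, 2.

Pick v_2 = (0, 1, 0)ᵀ.
Then v_1 = N · v_2 = (-1, 1, -1)ᵀ.

Sanity check: (A − (5)·I) v_1 = (0, 0, 0)ᵀ = 0. ✓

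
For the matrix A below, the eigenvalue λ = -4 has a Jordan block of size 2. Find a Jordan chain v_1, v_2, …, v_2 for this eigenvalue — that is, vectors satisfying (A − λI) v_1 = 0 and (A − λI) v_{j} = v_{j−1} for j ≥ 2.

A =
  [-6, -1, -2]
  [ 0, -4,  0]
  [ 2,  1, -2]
A Jordan chain for λ = -4 of length 2:
v_1 = (-2, 0, 2)ᵀ
v_2 = (1, 0, 0)ᵀ

Let N = A − (-4)·I. We want v_2 with N^2 v_2 = 0 but N^1 v_2 ≠ 0; then v_{j-1} := N · v_j for j = 2, …, 2.

Pick v_2 = (1, 0, 0)ᵀ.
Then v_1 = N · v_2 = (-2, 0, 2)ᵀ.

Sanity check: (A − (-4)·I) v_1 = (0, 0, 0)ᵀ = 0. ✓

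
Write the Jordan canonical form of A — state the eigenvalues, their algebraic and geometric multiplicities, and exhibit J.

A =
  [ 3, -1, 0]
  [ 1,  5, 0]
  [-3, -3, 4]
J_2(4) ⊕ J_1(4)

The characteristic polynomial is
  det(x·I − A) = x^3 - 12*x^2 + 48*x - 64 = (x - 4)^3

Eigenvalues and multiplicities (the geometric multiplicity of λ is n − rank(A − λI), which equals the number of Jordan blocks for λ):
  λ = 4: algebraic multiplicity = 3, geometric multiplicity = 2

Determining the block sizes for each eigenvalue:
  λ = 4: 2 blocks summing to 3 forces exactly one block of size 2 and the rest size 1 → block sizes [2, 1]

Assembling the blocks gives a Jordan form
J =
  [4, 1, 0]
  [0, 4, 0]
  [0, 0, 4]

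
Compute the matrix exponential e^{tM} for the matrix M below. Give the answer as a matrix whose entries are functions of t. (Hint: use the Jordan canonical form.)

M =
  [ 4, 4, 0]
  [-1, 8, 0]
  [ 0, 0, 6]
e^{tM} =
  [-2*t*exp(6*t) + exp(6*t), 4*t*exp(6*t), 0]
  [-t*exp(6*t), 2*t*exp(6*t) + exp(6*t), 0]
  [0, 0, exp(6*t)]

Strategy: write M = P · J · P⁻¹ where J is a Jordan canonical form, so e^{tM} = P · e^{tJ} · P⁻¹, and e^{tJ} can be computed block-by-block.

M has Jordan form
J =
  [6, 1, 0]
  [0, 6, 0]
  [0, 0, 6]
(up to reordering of blocks).

Per-block formulas:
  For a 1×1 block at λ = 6: exp(t · [6]) = [e^(6t)].
  For a 2×2 Jordan block J_2(6): exp(t · J_2(6)) = e^(6t)·(I + t·N), where N is the 2×2 nilpotent shift.

After assembling e^{tJ} and conjugating by P, we get:

e^{tM} =
  [-2*t*exp(6*t) + exp(6*t), 4*t*exp(6*t), 0]
  [-t*exp(6*t), 2*t*exp(6*t) + exp(6*t), 0]
  [0, 0, exp(6*t)]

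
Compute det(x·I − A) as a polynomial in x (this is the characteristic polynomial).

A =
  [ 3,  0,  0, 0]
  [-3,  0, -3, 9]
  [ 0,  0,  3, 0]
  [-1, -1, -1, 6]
x^4 - 12*x^3 + 54*x^2 - 108*x + 81

Expanding det(x·I − A) (e.g. by cofactor expansion or by noting that A is similar to its Jordan form J, which has the same characteristic polynomial as A) gives
  χ_A(x) = x^4 - 12*x^3 + 54*x^2 - 108*x + 81
which factors as (x - 3)^4. The eigenvalues (with algebraic multiplicities) are λ = 3 with multiplicity 4.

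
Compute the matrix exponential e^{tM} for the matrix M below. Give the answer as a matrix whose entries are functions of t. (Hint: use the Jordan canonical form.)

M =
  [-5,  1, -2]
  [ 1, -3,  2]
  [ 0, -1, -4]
e^{tM} =
  [t^2*exp(-4*t) - t*exp(-4*t) + exp(-4*t), t^2*exp(-4*t) + t*exp(-4*t), 2*t^2*exp(-4*t) - 2*t*exp(-4*t)]
  [t*exp(-4*t), t*exp(-4*t) + exp(-4*t), 2*t*exp(-4*t)]
  [-t^2*exp(-4*t)/2, -t^2*exp(-4*t)/2 - t*exp(-4*t), -t^2*exp(-4*t) + exp(-4*t)]

Strategy: write M = P · J · P⁻¹ where J is a Jordan canonical form, so e^{tM} = P · e^{tJ} · P⁻¹, and e^{tJ} can be computed block-by-block.

M has Jordan form
J =
  [-4,  1,  0]
  [ 0, -4,  1]
  [ 0,  0, -4]
(up to reordering of blocks).

Per-block formulas:
  For a 3×3 Jordan block J_3(-4): exp(t · J_3(-4)) = e^(-4t)·(I + t·N + (t^2/2)·N^2), where N is the 3×3 nilpotent shift.

After assembling e^{tJ} and conjugating by P, we get:

e^{tM} =
  [t^2*exp(-4*t) - t*exp(-4*t) + exp(-4*t), t^2*exp(-4*t) + t*exp(-4*t), 2*t^2*exp(-4*t) - 2*t*exp(-4*t)]
  [t*exp(-4*t), t*exp(-4*t) + exp(-4*t), 2*t*exp(-4*t)]
  [-t^2*exp(-4*t)/2, -t^2*exp(-4*t)/2 - t*exp(-4*t), -t^2*exp(-4*t) + exp(-4*t)]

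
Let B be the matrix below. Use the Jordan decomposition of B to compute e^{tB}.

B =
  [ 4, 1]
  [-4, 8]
e^{tB} =
  [-2*t*exp(6*t) + exp(6*t), t*exp(6*t)]
  [-4*t*exp(6*t), 2*t*exp(6*t) + exp(6*t)]

Strategy: write B = P · J · P⁻¹ where J is a Jordan canonical form, so e^{tB} = P · e^{tJ} · P⁻¹, and e^{tJ} can be computed block-by-block.

B has Jordan form
J =
  [6, 1]
  [0, 6]
(up to reordering of blocks).

Per-block formulas:
  For a 2×2 Jordan block J_2(6): exp(t · J_2(6)) = e^(6t)·(I + t·N), where N is the 2×2 nilpotent shift.

After assembling e^{tJ} and conjugating by P, we get:

e^{tB} =
  [-2*t*exp(6*t) + exp(6*t), t*exp(6*t)]
  [-4*t*exp(6*t), 2*t*exp(6*t) + exp(6*t)]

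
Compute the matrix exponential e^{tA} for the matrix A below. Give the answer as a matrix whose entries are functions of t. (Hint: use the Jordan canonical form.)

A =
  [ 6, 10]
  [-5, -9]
e^{tA} =
  [2*exp(t) - exp(-4*t), 2*exp(t) - 2*exp(-4*t)]
  [-exp(t) + exp(-4*t), -exp(t) + 2*exp(-4*t)]

Strategy: write A = P · J · P⁻¹ where J is a Jordan canonical form, so e^{tA} = P · e^{tJ} · P⁻¹, and e^{tJ} can be computed block-by-block.

A has Jordan form
J =
  [-4, 0]
  [ 0, 1]
(up to reordering of blocks).

Per-block formulas:
  For a 1×1 block at λ = -4: exp(t · [-4]) = [e^(-4t)].
  For a 1×1 block at λ = 1: exp(t · [1]) = [e^(1t)].

After assembling e^{tJ} and conjugating by P, we get:

e^{tA} =
  [2*exp(t) - exp(-4*t), 2*exp(t) - 2*exp(-4*t)]
  [-exp(t) + exp(-4*t), -exp(t) + 2*exp(-4*t)]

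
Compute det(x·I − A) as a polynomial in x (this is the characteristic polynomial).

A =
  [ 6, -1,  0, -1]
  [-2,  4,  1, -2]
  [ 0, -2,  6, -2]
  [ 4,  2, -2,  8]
x^4 - 24*x^3 + 216*x^2 - 864*x + 1296

Expanding det(x·I − A) (e.g. by cofactor expansion or by noting that A is similar to its Jordan form J, which has the same characteristic polynomial as A) gives
  χ_A(x) = x^4 - 24*x^3 + 216*x^2 - 864*x + 1296
which factors as (x - 6)^4. The eigenvalues (with algebraic multiplicities) are λ = 6 with multiplicity 4.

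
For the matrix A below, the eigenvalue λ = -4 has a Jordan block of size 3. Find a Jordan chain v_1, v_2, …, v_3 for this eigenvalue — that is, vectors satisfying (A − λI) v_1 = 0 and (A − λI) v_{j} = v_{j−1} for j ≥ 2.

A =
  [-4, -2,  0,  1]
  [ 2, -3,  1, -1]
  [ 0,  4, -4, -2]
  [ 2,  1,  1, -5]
A Jordan chain for λ = -4 of length 3:
v_1 = (-2, 0, 4, 0)ᵀ
v_2 = (0, 2, 0, 2)ᵀ
v_3 = (1, 0, 0, 0)ᵀ

Let N = A − (-4)·I. We want v_3 with N^3 v_3 = 0 but N^2 v_3 ≠ 0; then v_{j-1} := N · v_j for j = 3, …, 2.

Pick v_3 = (1, 0, 0, 0)ᵀ.
Then v_2 = N · v_3 = (0, 2, 0, 2)ᵀ.
Then v_1 = N · v_2 = (-2, 0, 4, 0)ᵀ.

Sanity check: (A − (-4)·I) v_1 = (0, 0, 0, 0)ᵀ = 0. ✓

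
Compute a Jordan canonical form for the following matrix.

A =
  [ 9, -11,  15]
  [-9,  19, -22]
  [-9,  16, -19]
J_3(3)

The characteristic polynomial is
  det(x·I − A) = x^3 - 9*x^2 + 27*x - 27 = (x - 3)^3

Eigenvalues and multiplicities (the geometric multiplicity of λ is n − rank(A − λI), which equals the number of Jordan blocks for λ):
  λ = 3: algebraic multiplicity = 3, geometric multiplicity = 1

Determining the block sizes for each eigenvalue:
  λ = 3: one block (gm = 1), so the single block has size am = 3 → block sizes [3]

Assembling the blocks gives a Jordan form
J =
  [3, 1, 0]
  [0, 3, 1]
  [0, 0, 3]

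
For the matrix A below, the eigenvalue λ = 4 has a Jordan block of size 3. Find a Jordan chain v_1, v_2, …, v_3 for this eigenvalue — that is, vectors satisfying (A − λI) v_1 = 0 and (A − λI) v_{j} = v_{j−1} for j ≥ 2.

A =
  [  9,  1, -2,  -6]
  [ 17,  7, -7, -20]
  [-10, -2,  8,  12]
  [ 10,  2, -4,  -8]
A Jordan chain for λ = 4 of length 3:
v_1 = (2, 6, -4, 4)ᵀ
v_2 = (5, 17, -10, 10)ᵀ
v_3 = (1, 0, 0, 0)ᵀ

Let N = A − (4)·I. We want v_3 with N^3 v_3 = 0 but N^2 v_3 ≠ 0; then v_{j-1} := N · v_j for j = 3, …, 2.

Pick v_3 = (1, 0, 0, 0)ᵀ.
Then v_2 = N · v_3 = (5, 17, -10, 10)ᵀ.
Then v_1 = N · v_2 = (2, 6, -4, 4)ᵀ.

Sanity check: (A − (4)·I) v_1 = (0, 0, 0, 0)ᵀ = 0. ✓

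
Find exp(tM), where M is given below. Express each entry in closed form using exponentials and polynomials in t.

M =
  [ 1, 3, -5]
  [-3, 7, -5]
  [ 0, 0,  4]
e^{tM} =
  [-3*t*exp(4*t) + exp(4*t), 3*t*exp(4*t), -5*t*exp(4*t)]
  [-3*t*exp(4*t), 3*t*exp(4*t) + exp(4*t), -5*t*exp(4*t)]
  [0, 0, exp(4*t)]

Strategy: write M = P · J · P⁻¹ where J is a Jordan canonical form, so e^{tM} = P · e^{tJ} · P⁻¹, and e^{tJ} can be computed block-by-block.

M has Jordan form
J =
  [4, 1, 0]
  [0, 4, 0]
  [0, 0, 4]
(up to reordering of blocks).

Per-block formulas:
  For a 2×2 Jordan block J_2(4): exp(t · J_2(4)) = e^(4t)·(I + t·N), where N is the 2×2 nilpotent shift.
  For a 1×1 block at λ = 4: exp(t · [4]) = [e^(4t)].

After assembling e^{tJ} and conjugating by P, we get:

e^{tM} =
  [-3*t*exp(4*t) + exp(4*t), 3*t*exp(4*t), -5*t*exp(4*t)]
  [-3*t*exp(4*t), 3*t*exp(4*t) + exp(4*t), -5*t*exp(4*t)]
  [0, 0, exp(4*t)]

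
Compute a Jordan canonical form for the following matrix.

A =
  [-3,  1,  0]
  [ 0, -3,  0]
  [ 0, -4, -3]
J_2(-3) ⊕ J_1(-3)

The characteristic polynomial is
  det(x·I − A) = x^3 + 9*x^2 + 27*x + 27 = (x + 3)^3

Eigenvalues and multiplicities (the geometric multiplicity of λ is n − rank(A − λI), which equals the number of Jordan blocks for λ):
  λ = -3: algebraic multiplicity = 3, geometric multiplicity = 2

Determining the block sizes for each eigenvalue:
  λ = -3: 2 blocks summing to 3 forces exactly one block of size 2 and the rest size 1 → block sizes [2, 1]

Assembling the blocks gives a Jordan form
J =
  [-3,  1,  0]
  [ 0, -3,  0]
  [ 0,  0, -3]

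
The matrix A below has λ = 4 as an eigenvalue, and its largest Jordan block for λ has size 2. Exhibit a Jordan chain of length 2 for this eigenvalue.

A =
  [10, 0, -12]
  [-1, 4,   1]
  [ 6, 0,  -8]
A Jordan chain for λ = 4 of length 2:
v_1 = (0, -1, 0)ᵀ
v_2 = (2, 0, 1)ᵀ

Let N = A − (4)·I. We want v_2 with N^2 v_2 = 0 but N^1 v_2 ≠ 0; then v_{j-1} := N · v_j for j = 2, …, 2.

Pick v_2 = (2, 0, 1)ᵀ.
Then v_1 = N · v_2 = (0, -1, 0)ᵀ.

Sanity check: (A − (4)·I) v_1 = (0, 0, 0)ᵀ = 0. ✓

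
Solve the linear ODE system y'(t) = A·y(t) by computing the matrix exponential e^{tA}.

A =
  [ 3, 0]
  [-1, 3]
e^{tA} =
  [exp(3*t), 0]
  [-t*exp(3*t), exp(3*t)]

Strategy: write A = P · J · P⁻¹ where J is a Jordan canonical form, so e^{tA} = P · e^{tJ} · P⁻¹, and e^{tJ} can be computed block-by-block.

A has Jordan form
J =
  [3, 1]
  [0, 3]
(up to reordering of blocks).

Per-block formulas:
  For a 2×2 Jordan block J_2(3): exp(t · J_2(3)) = e^(3t)·(I + t·N), where N is the 2×2 nilpotent shift.

After assembling e^{tJ} and conjugating by P, we get:

e^{tA} =
  [exp(3*t), 0]
  [-t*exp(3*t), exp(3*t)]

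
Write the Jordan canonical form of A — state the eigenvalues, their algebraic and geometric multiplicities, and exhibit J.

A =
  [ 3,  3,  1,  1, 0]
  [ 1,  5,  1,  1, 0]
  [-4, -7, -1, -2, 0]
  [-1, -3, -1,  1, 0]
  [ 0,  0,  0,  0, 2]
J_3(2) ⊕ J_1(2) ⊕ J_1(2)

The characteristic polynomial is
  det(x·I − A) = x^5 - 10*x^4 + 40*x^3 - 80*x^2 + 80*x - 32 = (x - 2)^5

Eigenvalues and multiplicities (the geometric multiplicity of λ is n − rank(A − λI), which equals the number of Jordan blocks for λ):
  λ = 2: algebraic multiplicity = 5, geometric multiplicity = 3

Determining the block sizes for each eigenvalue:
  λ = 2: with am = 5 and gm = 3, the partition is not yet determined (e.g. several partitions of 5 into 3 parts exist). Let N = A − (2)·I. Computing rank(N^1) = 2, rank(N^2) = 1, rank(N^3) = 0; the number of blocks of size ≥ j is rank(N^{j−1}) − rank(N^j), giving [3, 1, 1]. So we have 1 block(s) of size 3, 2 block(s) of size 1 → block sizes [3, 1, 1]

Assembling the blocks gives a Jordan form
J =
  [2, 1, 0, 0, 0]
  [0, 2, 1, 0, 0]
  [0, 0, 2, 0, 0]
  [0, 0, 0, 2, 0]
  [0, 0, 0, 0, 2]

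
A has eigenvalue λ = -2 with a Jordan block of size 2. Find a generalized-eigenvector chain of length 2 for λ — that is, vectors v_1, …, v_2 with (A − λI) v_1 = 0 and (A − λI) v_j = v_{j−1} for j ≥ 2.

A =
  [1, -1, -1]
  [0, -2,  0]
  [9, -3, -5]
A Jordan chain for λ = -2 of length 2:
v_1 = (3, 0, 9)ᵀ
v_2 = (1, 0, 0)ᵀ

Let N = A − (-2)·I. We want v_2 with N^2 v_2 = 0 but N^1 v_2 ≠ 0; then v_{j-1} := N · v_j for j = 2, …, 2.

Pick v_2 = (1, 0, 0)ᵀ.
Then v_1 = N · v_2 = (3, 0, 9)ᵀ.

Sanity check: (A − (-2)·I) v_1 = (0, 0, 0)ᵀ = 0. ✓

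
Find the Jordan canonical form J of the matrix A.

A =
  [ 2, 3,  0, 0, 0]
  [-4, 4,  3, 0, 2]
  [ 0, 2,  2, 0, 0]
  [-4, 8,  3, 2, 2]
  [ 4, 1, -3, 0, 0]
J_3(2) ⊕ J_1(2) ⊕ J_1(2)

The characteristic polynomial is
  det(x·I − A) = x^5 - 10*x^4 + 40*x^3 - 80*x^2 + 80*x - 32 = (x - 2)^5

Eigenvalues and multiplicities (the geometric multiplicity of λ is n − rank(A − λI), which equals the number of Jordan blocks for λ):
  λ = 2: algebraic multiplicity = 5, geometric multiplicity = 3

Determining the block sizes for each eigenvalue:
  λ = 2: with am = 5 and gm = 3, the partition is not yet determined (e.g. several partitions of 5 into 3 parts exist). Let N = A − (2)·I. Computing rank(N^1) = 2, rank(N^2) = 1, rank(N^3) = 0; the number of blocks of size ≥ j is rank(N^{j−1}) − rank(N^j), giving [3, 1, 1]. So we have 1 block(s) of size 3, 2 block(s) of size 1 → block sizes [3, 1, 1]

Assembling the blocks gives a Jordan form
J =
  [2, 1, 0, 0, 0]
  [0, 2, 1, 0, 0]
  [0, 0, 2, 0, 0]
  [0, 0, 0, 2, 0]
  [0, 0, 0, 0, 2]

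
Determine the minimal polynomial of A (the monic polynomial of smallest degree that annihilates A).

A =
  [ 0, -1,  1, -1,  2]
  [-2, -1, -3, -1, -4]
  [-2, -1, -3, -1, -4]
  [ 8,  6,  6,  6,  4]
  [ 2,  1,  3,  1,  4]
x^3 - 4*x^2 + 4*x

The characteristic polynomial is χ_A(x) = x^2*(x - 2)^3, so the eigenvalues are known. The minimal polynomial is
  m_A(x) = Π_λ (x − λ)^{k_λ}
where k_λ is the size of the *largest* Jordan block for λ (equivalently, the smallest k with (A − λI)^k v = 0 for every generalised eigenvector v of λ).

  λ = 0: largest Jordan block has size 1, contributing (x − 0)
  λ = 2: largest Jordan block has size 2, contributing (x − 2)^2

So m_A(x) = x*(x - 2)^2 = x^3 - 4*x^2 + 4*x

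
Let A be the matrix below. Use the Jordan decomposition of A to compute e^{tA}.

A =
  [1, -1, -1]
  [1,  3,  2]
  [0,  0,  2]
e^{tA} =
  [-t*exp(2*t) + exp(2*t), -t*exp(2*t), -t^2*exp(2*t)/2 - t*exp(2*t)]
  [t*exp(2*t), t*exp(2*t) + exp(2*t), t^2*exp(2*t)/2 + 2*t*exp(2*t)]
  [0, 0, exp(2*t)]

Strategy: write A = P · J · P⁻¹ where J is a Jordan canonical form, so e^{tA} = P · e^{tJ} · P⁻¹, and e^{tJ} can be computed block-by-block.

A has Jordan form
J =
  [2, 1, 0]
  [0, 2, 1]
  [0, 0, 2]
(up to reordering of blocks).

Per-block formulas:
  For a 3×3 Jordan block J_3(2): exp(t · J_3(2)) = e^(2t)·(I + t·N + (t^2/2)·N^2), where N is the 3×3 nilpotent shift.

After assembling e^{tJ} and conjugating by P, we get:

e^{tA} =
  [-t*exp(2*t) + exp(2*t), -t*exp(2*t), -t^2*exp(2*t)/2 - t*exp(2*t)]
  [t*exp(2*t), t*exp(2*t) + exp(2*t), t^2*exp(2*t)/2 + 2*t*exp(2*t)]
  [0, 0, exp(2*t)]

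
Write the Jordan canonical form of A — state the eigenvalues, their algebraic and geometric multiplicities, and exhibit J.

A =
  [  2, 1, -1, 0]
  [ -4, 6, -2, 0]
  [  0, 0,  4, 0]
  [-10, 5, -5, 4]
J_2(4) ⊕ J_1(4) ⊕ J_1(4)

The characteristic polynomial is
  det(x·I − A) = x^4 - 16*x^3 + 96*x^2 - 256*x + 256 = (x - 4)^4

Eigenvalues and multiplicities (the geometric multiplicity of λ is n − rank(A − λI), which equals the number of Jordan blocks for λ):
  λ = 4: algebraic multiplicity = 4, geometric multiplicity = 3

Determining the block sizes for each eigenvalue:
  λ = 4: 3 blocks summing to 4 forces exactly one block of size 2 and the rest size 1 → block sizes [2, 1, 1]

Assembling the blocks gives a Jordan form
J =
  [4, 1, 0, 0]
  [0, 4, 0, 0]
  [0, 0, 4, 0]
  [0, 0, 0, 4]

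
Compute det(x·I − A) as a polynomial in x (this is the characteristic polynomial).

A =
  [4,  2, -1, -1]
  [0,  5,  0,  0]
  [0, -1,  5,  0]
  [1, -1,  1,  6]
x^4 - 20*x^3 + 150*x^2 - 500*x + 625

Expanding det(x·I − A) (e.g. by cofactor expansion or by noting that A is similar to its Jordan form J, which has the same characteristic polynomial as A) gives
  χ_A(x) = x^4 - 20*x^3 + 150*x^2 - 500*x + 625
which factors as (x - 5)^4. The eigenvalues (with algebraic multiplicities) are λ = 5 with multiplicity 4.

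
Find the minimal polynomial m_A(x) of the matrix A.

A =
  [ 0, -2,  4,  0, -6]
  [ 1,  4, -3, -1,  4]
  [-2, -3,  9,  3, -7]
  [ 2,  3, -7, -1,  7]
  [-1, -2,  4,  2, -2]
x^3 - 6*x^2 + 12*x - 8

The characteristic polynomial is χ_A(x) = (x - 2)^5, so the eigenvalues are known. The minimal polynomial is
  m_A(x) = Π_λ (x − λ)^{k_λ}
where k_λ is the size of the *largest* Jordan block for λ (equivalently, the smallest k with (A − λI)^k v = 0 for every generalised eigenvector v of λ).

  λ = 2: largest Jordan block has size 3, contributing (x − 2)^3

So m_A(x) = (x - 2)^3 = x^3 - 6*x^2 + 12*x - 8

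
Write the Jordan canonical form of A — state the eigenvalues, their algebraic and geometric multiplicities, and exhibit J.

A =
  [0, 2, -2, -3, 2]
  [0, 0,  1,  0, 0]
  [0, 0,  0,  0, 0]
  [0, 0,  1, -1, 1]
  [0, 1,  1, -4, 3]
J_3(0) ⊕ J_2(1)

The characteristic polynomial is
  det(x·I − A) = x^5 - 2*x^4 + x^3 = x^3*(x - 1)^2

Eigenvalues and multiplicities (the geometric multiplicity of λ is n − rank(A − λI), which equals the number of Jordan blocks for λ):
  λ = 0: algebraic multiplicity = 3, geometric multiplicity = 1
  λ = 1: algebraic multiplicity = 2, geometric multiplicity = 1

Determining the block sizes for each eigenvalue:
  λ = 0: one block (gm = 1), so the single block has size am = 3 → block sizes [3]
  λ = 1: one block (gm = 1), so the single block has size am = 2 → block sizes [2]

Assembling the blocks gives a Jordan form
J =
  [0, 1, 0, 0, 0]
  [0, 0, 1, 0, 0]
  [0, 0, 0, 0, 0]
  [0, 0, 0, 1, 1]
  [0, 0, 0, 0, 1]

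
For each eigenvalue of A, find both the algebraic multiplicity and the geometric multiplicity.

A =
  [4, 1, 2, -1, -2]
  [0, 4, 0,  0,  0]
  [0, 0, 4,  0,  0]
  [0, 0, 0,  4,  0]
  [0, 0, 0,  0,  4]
λ = 4: alg = 5, geom = 4

Step 1 — factor the characteristic polynomial to read off the algebraic multiplicities:
  χ_A(x) = (x - 4)^5

Step 2 — compute geometric multiplicities via the rank-nullity identity g(λ) = n − rank(A − λI):
  rank(A − (4)·I) = 1, so dim ker(A − (4)·I) = n − 1 = 4

Summary:
  λ = 4: algebraic multiplicity = 5, geometric multiplicity = 4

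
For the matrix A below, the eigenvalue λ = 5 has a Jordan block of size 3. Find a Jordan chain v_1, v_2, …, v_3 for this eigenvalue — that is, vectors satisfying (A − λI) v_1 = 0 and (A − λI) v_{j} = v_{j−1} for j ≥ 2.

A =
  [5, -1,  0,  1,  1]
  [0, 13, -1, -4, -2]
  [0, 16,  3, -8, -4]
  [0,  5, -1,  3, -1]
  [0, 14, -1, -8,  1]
A Jordan chain for λ = 5 of length 3:
v_1 = (11, 0, 0, 0, 0)ᵀ
v_2 = (-1, 8, 16, 5, 14)ᵀ
v_3 = (0, 1, 0, 0, 0)ᵀ

Let N = A − (5)·I. We want v_3 with N^3 v_3 = 0 but N^2 v_3 ≠ 0; then v_{j-1} := N · v_j for j = 3, …, 2.

Pick v_3 = (0, 1, 0, 0, 0)ᵀ.
Then v_2 = N · v_3 = (-1, 8, 16, 5, 14)ᵀ.
Then v_1 = N · v_2 = (11, 0, 0, 0, 0)ᵀ.

Sanity check: (A − (5)·I) v_1 = (0, 0, 0, 0, 0)ᵀ = 0. ✓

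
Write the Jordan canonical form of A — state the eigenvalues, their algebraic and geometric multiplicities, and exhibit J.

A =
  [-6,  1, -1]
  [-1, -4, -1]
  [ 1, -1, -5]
J_3(-5)

The characteristic polynomial is
  det(x·I − A) = x^3 + 15*x^2 + 75*x + 125 = (x + 5)^3

Eigenvalues and multiplicities (the geometric multiplicity of λ is n − rank(A − λI), which equals the number of Jordan blocks for λ):
  λ = -5: algebraic multiplicity = 3, geometric multiplicity = 1

Determining the block sizes for each eigenvalue:
  λ = -5: one block (gm = 1), so the single block has size am = 3 → block sizes [3]

Assembling the blocks gives a Jordan form
J =
  [-5,  1,  0]
  [ 0, -5,  1]
  [ 0,  0, -5]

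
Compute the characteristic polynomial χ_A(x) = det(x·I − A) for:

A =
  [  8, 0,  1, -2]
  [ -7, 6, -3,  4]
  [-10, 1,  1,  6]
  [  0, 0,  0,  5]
x^4 - 20*x^3 + 150*x^2 - 500*x + 625

Expanding det(x·I − A) (e.g. by cofactor expansion or by noting that A is similar to its Jordan form J, which has the same characteristic polynomial as A) gives
  χ_A(x) = x^4 - 20*x^3 + 150*x^2 - 500*x + 625
which factors as (x - 5)^4. The eigenvalues (with algebraic multiplicities) are λ = 5 with multiplicity 4.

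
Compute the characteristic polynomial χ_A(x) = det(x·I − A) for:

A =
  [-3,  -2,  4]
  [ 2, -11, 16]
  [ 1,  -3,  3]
x^3 + 11*x^2 + 39*x + 45

Expanding det(x·I − A) (e.g. by cofactor expansion or by noting that A is similar to its Jordan form J, which has the same characteristic polynomial as A) gives
  χ_A(x) = x^3 + 11*x^2 + 39*x + 45
which factors as (x + 3)^2*(x + 5). The eigenvalues (with algebraic multiplicities) are λ = -5 with multiplicity 1, λ = -3 with multiplicity 2.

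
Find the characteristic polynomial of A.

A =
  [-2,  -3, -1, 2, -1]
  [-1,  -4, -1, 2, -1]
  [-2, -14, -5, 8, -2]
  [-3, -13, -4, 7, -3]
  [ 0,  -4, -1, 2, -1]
x^5 + 5*x^4 + 10*x^3 + 10*x^2 + 5*x + 1

Expanding det(x·I − A) (e.g. by cofactor expansion or by noting that A is similar to its Jordan form J, which has the same characteristic polynomial as A) gives
  χ_A(x) = x^5 + 5*x^4 + 10*x^3 + 10*x^2 + 5*x + 1
which factors as (x + 1)^5. The eigenvalues (with algebraic multiplicities) are λ = -1 with multiplicity 5.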